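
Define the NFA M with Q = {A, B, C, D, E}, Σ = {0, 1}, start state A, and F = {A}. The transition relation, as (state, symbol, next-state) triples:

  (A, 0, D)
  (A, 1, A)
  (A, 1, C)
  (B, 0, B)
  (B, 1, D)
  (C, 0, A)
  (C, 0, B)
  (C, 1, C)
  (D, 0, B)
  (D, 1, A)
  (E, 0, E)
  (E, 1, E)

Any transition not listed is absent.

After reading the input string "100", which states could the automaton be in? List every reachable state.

{B, D}

Start in {A}.
Read '1': A→{A, C}; now {A, C}.
Read '0': A→{D}, C→{A, B}; now {A, B, D}.
Read '0': A→{D}, B→{B}, D→{B}; now {B, D}.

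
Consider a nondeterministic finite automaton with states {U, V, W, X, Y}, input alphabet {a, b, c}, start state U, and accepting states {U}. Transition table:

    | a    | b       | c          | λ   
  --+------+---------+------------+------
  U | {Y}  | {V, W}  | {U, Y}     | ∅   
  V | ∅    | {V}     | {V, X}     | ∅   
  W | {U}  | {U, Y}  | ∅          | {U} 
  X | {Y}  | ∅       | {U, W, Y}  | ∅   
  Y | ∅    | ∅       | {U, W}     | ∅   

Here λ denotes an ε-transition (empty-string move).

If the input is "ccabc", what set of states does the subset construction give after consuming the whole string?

Start in {U}.
Read 'c': {U} → {U, Y}.
Read 'c': {U, Y} → {U, W, Y}.
Read 'a': {U, W, Y} → {U, Y}.
Read 'b': {U, Y} → {U, V, W}.
Read 'c': {U, V, W} → {U, V, X, Y}.

{U, V, X, Y}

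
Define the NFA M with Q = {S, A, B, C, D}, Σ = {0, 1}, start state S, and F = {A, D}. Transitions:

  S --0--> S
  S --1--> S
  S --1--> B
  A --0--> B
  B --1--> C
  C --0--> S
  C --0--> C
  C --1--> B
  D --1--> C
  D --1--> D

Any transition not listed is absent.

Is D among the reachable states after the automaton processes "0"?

No

Start in {S}.
Read '0': S→{S}; now {S}.
State D is not in {S}.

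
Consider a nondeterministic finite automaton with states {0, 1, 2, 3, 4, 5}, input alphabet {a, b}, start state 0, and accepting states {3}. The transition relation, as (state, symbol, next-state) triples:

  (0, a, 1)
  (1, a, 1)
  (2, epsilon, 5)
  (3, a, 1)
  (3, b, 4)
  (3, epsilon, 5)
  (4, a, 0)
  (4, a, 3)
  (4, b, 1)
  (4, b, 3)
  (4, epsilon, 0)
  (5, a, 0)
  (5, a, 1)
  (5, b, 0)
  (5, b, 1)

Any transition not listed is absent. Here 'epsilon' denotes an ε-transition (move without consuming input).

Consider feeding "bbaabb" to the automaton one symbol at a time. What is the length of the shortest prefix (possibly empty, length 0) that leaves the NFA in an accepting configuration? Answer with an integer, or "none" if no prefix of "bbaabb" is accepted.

Start in {0}.
Read 'b': {0} → ∅.
The set is empty and remains empty for the remaining 5 symbols.
No reachable set along the way intersects F.

none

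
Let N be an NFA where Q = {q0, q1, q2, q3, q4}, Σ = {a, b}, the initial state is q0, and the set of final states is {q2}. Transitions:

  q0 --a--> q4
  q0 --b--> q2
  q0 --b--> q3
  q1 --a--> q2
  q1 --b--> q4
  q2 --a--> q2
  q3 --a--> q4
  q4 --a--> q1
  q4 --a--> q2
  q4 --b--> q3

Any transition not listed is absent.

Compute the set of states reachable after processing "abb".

∅

Start in {q0}.
Read 'a': q0→{q4}; now {q4}.
Read 'b': q4→{q3}; now {q3}.
Read 'b': q3→∅; now ∅.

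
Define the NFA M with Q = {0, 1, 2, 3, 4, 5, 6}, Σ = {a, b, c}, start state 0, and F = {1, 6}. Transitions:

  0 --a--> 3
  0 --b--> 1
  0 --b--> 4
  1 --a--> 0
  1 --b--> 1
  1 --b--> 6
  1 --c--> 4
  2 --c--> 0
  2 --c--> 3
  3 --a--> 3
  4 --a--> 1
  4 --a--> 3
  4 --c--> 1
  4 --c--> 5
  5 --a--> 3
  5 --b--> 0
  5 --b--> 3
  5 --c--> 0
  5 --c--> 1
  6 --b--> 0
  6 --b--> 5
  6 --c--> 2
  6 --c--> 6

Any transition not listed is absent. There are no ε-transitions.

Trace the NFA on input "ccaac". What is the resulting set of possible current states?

∅

Start in {0}.
Read 'c': 0→∅; now ∅.
The set is empty and remains empty for the remaining 4 symbols.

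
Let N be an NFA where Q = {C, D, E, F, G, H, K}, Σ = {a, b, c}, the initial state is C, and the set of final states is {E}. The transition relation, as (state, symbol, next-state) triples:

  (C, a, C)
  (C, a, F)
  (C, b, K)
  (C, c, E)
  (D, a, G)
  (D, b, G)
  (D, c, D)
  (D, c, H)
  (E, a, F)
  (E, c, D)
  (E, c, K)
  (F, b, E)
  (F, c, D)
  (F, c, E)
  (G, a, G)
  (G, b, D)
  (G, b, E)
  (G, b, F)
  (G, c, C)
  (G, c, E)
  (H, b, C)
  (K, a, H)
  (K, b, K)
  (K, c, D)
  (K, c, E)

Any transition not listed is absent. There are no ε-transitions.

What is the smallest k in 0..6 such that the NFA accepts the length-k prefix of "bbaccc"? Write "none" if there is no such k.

none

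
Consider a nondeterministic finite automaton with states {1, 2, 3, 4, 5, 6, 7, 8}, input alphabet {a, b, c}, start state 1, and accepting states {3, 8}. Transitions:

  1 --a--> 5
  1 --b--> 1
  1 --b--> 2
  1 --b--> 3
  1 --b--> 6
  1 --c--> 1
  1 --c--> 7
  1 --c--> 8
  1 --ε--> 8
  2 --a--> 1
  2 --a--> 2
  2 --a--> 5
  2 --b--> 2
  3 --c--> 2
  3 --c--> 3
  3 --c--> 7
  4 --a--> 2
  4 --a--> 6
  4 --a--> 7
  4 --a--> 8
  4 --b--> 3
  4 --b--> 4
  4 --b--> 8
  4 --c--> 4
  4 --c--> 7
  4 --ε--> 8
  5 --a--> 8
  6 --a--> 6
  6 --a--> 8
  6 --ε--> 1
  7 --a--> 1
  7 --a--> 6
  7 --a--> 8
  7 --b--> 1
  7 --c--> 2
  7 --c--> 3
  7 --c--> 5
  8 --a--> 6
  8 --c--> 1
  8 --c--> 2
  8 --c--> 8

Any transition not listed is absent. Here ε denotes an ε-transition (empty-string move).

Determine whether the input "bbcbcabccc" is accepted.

Start: ε-closure({1}) = {1, 8}.
Read 'b': {1, 8} → {1, 2, 3, 6, 8}.
Read 'b': {1, 2, 3, 6, 8} → {1, 2, 3, 6, 8}.
Read 'c': {1, 2, 3, 6, 8} → {1, 2, 3, 7, 8}.
Read 'b': {1, 2, 3, 7, 8} → {1, 2, 3, 6, 8}.
Read 'c': {1, 2, 3, 6, 8} → {1, 2, 3, 7, 8}.
Read 'a': {1, 2, 3, 7, 8} → {1, 2, 5, 6, 8}.
Read 'b': {1, 2, 5, 6, 8} → {1, 2, 3, 6, 8}.
Read 'c': {1, 2, 3, 6, 8} → {1, 2, 3, 7, 8}.
Read 'c': {1, 2, 3, 7, 8} → {1, 2, 3, 5, 7, 8}.
Read 'c': {1, 2, 3, 5, 7, 8} → {1, 2, 3, 5, 7, 8}.
The final set {1, 2, 3, 5, 7, 8} contains the accepting states 3, 8.

Yes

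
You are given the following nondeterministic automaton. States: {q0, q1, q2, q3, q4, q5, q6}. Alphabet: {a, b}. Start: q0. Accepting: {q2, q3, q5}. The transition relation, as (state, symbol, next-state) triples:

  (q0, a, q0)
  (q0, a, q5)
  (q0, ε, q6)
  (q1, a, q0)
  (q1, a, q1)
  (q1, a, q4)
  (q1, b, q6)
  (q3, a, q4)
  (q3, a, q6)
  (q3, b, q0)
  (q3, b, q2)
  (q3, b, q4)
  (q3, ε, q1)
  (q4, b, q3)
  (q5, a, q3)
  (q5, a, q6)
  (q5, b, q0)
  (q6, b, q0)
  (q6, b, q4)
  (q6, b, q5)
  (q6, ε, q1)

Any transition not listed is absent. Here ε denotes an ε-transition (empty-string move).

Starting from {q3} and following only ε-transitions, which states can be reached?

{q1, q3}

Begin with {q3}.
ε-move q3 → q1; add q1.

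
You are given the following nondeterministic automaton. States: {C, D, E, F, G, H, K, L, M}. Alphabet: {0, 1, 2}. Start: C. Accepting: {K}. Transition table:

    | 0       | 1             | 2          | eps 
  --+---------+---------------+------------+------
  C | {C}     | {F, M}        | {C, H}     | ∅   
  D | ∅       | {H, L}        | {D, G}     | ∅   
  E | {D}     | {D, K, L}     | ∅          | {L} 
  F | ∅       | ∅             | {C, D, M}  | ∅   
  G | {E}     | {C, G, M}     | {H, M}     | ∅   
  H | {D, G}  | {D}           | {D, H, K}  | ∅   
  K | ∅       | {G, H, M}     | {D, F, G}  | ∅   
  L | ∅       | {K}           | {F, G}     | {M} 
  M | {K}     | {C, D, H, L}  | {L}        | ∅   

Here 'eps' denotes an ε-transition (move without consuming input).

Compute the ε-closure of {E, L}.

Begin with {E, L}.
ε-move L → M; add M.

{E, L, M}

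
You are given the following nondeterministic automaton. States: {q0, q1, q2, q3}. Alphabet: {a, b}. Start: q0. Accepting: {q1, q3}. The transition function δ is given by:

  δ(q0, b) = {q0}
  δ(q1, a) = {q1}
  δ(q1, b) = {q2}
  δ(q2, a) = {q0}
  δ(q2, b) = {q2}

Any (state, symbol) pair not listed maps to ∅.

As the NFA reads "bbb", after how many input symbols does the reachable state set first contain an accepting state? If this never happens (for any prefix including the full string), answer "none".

none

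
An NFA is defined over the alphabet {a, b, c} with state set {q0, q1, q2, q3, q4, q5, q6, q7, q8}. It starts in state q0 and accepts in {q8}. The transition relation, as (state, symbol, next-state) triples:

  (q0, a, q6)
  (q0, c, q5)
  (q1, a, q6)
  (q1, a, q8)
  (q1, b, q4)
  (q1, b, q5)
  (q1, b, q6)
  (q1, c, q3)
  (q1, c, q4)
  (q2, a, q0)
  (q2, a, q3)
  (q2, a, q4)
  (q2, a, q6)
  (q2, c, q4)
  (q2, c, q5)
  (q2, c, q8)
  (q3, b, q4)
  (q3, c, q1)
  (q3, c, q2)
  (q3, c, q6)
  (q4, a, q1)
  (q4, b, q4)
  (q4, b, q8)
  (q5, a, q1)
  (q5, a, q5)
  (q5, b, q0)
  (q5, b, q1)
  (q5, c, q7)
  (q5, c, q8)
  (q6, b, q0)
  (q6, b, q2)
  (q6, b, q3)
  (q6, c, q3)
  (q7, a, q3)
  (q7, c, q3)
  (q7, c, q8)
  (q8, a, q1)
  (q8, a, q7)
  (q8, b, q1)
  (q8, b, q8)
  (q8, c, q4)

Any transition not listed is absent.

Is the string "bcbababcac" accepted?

No

Start in {q0}.
Read 'b': {q0} → ∅.
The set is empty and remains empty for the remaining 9 symbols.
The final set ∅ contains no accepting state.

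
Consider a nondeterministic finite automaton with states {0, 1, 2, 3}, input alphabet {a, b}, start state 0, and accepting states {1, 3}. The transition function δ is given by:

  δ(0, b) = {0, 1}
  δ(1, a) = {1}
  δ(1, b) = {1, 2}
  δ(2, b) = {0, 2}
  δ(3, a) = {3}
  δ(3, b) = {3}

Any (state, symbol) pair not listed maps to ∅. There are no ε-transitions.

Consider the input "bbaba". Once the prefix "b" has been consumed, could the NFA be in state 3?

Start in {0}.
Read 'b': {0} → {0, 1}.
State 3 is not in {0, 1}.

No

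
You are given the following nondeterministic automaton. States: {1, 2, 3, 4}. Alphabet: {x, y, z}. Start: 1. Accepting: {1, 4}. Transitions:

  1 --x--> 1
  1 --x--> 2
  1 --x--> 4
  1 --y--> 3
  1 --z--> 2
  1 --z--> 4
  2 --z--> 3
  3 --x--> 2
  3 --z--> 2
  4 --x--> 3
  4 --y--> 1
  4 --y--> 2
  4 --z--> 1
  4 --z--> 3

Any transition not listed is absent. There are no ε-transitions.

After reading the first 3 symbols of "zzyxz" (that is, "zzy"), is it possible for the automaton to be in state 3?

Start in {1}.
Read 'z': 1→{2, 4}; now {2, 4}.
Read 'z': 2→{3}, 4→{1, 3}; now {1, 3}.
Read 'y': 1→{3}, 3→∅; now {3}.
State 3 is in {3}.

Yes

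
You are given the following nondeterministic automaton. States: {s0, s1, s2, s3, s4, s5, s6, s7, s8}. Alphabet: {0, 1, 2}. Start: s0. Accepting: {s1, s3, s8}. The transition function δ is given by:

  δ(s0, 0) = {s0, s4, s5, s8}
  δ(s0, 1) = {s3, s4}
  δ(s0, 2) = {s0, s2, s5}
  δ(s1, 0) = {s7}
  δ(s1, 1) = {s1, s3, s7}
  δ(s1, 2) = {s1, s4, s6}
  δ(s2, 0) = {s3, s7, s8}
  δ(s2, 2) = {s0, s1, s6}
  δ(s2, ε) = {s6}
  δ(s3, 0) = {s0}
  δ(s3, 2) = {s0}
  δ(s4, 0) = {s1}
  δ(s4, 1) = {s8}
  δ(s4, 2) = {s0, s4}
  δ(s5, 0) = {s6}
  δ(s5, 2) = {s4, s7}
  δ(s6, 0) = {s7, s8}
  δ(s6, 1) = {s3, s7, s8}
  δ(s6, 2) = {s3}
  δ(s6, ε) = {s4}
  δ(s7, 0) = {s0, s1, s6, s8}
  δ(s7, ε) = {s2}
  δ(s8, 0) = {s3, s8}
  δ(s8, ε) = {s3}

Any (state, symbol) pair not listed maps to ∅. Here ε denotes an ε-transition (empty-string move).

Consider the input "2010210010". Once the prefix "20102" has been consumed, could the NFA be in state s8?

No

Start in {s0}.
Read '2': s0→{s0, s2, s5}; union {s0, s2, s5}; ε-closure = {s0, s2, s4, s5, s6}.
Read '0': s0→{s0, s4, s5, s8}, s2→{s3, s7, s8}, s4→{s1}, s5→{s6}, s6→{s7, s8}; union {s0, s1, s3, s4, s5, s6, s7, s8}; ε-closure = {s0, s1, s2, s3, s4, s5, s6, s7, s8}.
Read '1': s0→{s3, s4}, s1→{s1, s3, s7}, s2→∅, s3→∅, s4→{s8}, s5→∅, s6→{s3, s7, s8}, s7→∅, s8→∅; union {s1, s3, s4, s7, s8}; ε-closure = {s1, s2, s3, s4, s6, s7, s8}.
Read '0': s1→{s7}, s2→{s3, s7, s8}, s3→{s0}, s4→{s1}, s6→{s7, s8}, s7→{s0, s1, s6, s8}, s8→{s3, s8}; union {s0, s1, s3, s6, s7, s8}; ε-closure = {s0, s1, s2, s3, s4, s6, s7, s8}.
Read '2': s0→{s0, s2, s5}, s1→{s1, s4, s6}, s2→{s0, s1, s6}, s3→{s0}, s4→{s0, s4}, s6→{s3}, s7→∅, s8→∅; now {s0, s1, s2, s3, s4, s5, s6}.
State s8 is not in {s0, s1, s2, s3, s4, s5, s6}.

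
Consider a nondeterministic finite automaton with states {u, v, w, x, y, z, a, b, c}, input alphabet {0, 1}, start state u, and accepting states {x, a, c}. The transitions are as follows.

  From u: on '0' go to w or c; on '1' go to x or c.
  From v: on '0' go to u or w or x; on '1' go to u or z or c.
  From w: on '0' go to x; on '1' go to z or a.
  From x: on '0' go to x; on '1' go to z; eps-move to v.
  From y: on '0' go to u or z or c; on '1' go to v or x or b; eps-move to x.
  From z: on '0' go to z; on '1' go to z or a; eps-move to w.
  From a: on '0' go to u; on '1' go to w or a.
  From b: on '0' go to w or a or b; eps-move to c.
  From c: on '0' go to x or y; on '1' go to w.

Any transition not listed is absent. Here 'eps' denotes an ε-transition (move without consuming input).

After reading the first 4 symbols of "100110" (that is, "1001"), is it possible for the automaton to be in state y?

Start in {u}.
Read '1': u→{x, c}; union {x, c}; ε-closure = {v, x, c}.
Read '0': v→{u, w, x}, x→{x}, c→{x, y}; union {u, w, x, y}; ε-closure = {u, v, w, x, y}.
Read '0': u→{w, c}, v→{u, w, x}, w→{x}, x→{x}, y→{u, z, c}; union {u, w, x, z, c}; ε-closure = {u, v, w, x, z, c}.
Read '1': u→{x, c}, v→{u, z, c}, w→{z, a}, x→{z}, z→{z, a}, c→{w}; union {u, w, x, z, a, c}; ε-closure = {u, v, w, x, z, a, c}.
State y is not in {u, v, w, x, z, a, c}.

No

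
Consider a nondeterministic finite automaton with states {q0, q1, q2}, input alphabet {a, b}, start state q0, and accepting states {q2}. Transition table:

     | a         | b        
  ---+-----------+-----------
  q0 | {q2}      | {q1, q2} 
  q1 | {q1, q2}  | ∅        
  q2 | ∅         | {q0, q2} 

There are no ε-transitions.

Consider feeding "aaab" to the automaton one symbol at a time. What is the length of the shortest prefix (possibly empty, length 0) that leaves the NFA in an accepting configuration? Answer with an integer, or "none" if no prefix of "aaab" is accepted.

Start in {q0}.
Read 'a': q0→{q2}; now {q2}.
None of the earlier sets intersect F, but {q2} does.

1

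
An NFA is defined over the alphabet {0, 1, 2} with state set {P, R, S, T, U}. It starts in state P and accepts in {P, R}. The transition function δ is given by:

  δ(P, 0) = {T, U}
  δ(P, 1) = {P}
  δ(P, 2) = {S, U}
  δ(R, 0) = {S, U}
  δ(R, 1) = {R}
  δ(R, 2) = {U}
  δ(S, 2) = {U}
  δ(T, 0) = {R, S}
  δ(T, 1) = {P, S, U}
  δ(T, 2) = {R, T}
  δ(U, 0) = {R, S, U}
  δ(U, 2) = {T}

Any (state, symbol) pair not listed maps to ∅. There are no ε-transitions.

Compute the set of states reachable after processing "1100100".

Start in {P}.
Read '1': {P} → {P}.
Read '1': {P} → {P}.
Read '0': {P} → {T, U}.
Read '0': {T, U} → {R, S, U}.
Read '1': {R, S, U} → {R}.
Read '0': {R} → {S, U}.
Read '0': {S, U} → {R, S, U}.

{R, S, U}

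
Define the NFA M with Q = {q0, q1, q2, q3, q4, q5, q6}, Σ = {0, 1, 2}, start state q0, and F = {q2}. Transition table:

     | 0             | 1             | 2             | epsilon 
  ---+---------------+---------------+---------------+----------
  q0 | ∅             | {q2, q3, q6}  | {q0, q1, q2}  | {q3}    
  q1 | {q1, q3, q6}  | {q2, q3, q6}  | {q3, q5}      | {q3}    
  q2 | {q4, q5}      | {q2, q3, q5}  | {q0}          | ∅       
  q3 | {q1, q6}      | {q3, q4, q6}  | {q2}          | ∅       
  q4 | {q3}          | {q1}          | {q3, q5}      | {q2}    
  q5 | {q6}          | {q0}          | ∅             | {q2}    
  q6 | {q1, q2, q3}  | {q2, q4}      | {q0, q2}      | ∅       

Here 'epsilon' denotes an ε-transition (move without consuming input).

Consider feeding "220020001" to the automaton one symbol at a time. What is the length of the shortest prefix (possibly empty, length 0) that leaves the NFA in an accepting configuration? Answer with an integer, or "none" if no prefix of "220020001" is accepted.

1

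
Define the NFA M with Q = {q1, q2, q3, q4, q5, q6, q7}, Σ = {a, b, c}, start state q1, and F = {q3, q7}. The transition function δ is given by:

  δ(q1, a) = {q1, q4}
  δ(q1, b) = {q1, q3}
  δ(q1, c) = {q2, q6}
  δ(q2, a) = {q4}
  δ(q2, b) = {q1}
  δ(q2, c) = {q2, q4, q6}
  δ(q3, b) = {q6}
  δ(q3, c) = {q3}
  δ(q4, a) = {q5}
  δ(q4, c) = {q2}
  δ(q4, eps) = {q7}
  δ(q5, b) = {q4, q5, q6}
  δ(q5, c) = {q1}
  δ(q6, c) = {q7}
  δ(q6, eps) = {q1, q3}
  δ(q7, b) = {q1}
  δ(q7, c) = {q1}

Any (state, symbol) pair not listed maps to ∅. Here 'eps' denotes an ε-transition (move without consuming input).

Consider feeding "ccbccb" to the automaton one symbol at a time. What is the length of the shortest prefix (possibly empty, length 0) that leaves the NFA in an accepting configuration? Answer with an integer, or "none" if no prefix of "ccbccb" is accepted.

Start in {q1}.
Read 'c': q1→{q2, q6}; union {q2, q6}; ε-closure = {q1, q2, q3, q6}.
None of the earlier sets intersect F, but {q1, q2, q3, q6} does.

1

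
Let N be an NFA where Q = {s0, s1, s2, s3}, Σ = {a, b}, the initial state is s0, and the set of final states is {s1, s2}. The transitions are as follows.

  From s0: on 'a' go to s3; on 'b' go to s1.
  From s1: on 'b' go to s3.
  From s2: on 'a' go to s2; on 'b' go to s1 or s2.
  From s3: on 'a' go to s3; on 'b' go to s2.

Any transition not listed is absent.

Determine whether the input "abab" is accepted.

Yes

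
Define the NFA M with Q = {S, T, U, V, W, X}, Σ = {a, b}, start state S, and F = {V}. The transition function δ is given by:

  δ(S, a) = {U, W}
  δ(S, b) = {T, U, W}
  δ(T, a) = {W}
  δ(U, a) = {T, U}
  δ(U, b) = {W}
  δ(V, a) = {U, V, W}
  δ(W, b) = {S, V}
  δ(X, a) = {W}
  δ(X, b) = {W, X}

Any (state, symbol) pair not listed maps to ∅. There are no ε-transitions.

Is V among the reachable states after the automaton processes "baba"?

Yes

Start in {S}.
Read 'b': {S} → {T, U, W}.
Read 'a': {T, U, W} → {T, U, W}.
Read 'b': {T, U, W} → {S, V, W}.
Read 'a': {S, V, W} → {U, V, W}.
State V is in {U, V, W}.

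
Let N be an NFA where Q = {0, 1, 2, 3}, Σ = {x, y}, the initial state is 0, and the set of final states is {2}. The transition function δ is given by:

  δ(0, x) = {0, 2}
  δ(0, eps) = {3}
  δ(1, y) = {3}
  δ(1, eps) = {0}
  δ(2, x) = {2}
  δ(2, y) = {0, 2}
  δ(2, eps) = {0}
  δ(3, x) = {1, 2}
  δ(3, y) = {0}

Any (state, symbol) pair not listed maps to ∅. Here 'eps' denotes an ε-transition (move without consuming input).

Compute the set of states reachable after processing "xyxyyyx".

{0, 1, 2, 3}

Start: ε-closure({0}) = {0, 3}.
Read 'x': 0→{0, 2}, 3→{1, 2}; union {0, 1, 2}; ε-closure = {0, 1, 2, 3}.
Read 'y': 0→∅, 1→{3}, 2→{0, 2}, 3→{0}; now {0, 2, 3}.
Read 'x': 0→{0, 2}, 2→{2}, 3→{1, 2}; union {0, 1, 2}; ε-closure = {0, 1, 2, 3}.
Read 'y': 0→∅, 1→{3}, 2→{0, 2}, 3→{0}; now {0, 2, 3}.
Read 'y': 0→∅, 2→{0, 2}, 3→{0}; union {0, 2}; ε-closure = {0, 2, 3}.
Read 'y': 0→∅, 2→{0, 2}, 3→{0}; union {0, 2}; ε-closure = {0, 2, 3}.
Read 'x': 0→{0, 2}, 2→{2}, 3→{1, 2}; union {0, 1, 2}; ε-closure = {0, 1, 2, 3}.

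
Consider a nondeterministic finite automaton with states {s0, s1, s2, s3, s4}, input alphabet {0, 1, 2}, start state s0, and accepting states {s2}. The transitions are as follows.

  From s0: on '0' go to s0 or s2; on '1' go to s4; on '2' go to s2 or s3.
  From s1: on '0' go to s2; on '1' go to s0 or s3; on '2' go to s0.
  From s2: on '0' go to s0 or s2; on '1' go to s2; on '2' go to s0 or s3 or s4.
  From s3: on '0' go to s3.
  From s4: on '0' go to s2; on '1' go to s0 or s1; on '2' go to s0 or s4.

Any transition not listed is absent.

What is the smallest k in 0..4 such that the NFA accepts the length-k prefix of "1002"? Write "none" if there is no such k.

Start in {s0}.
Read '1': s0→{s4}; now {s4}.
Read '0': s4→{s2}; now {s2}.
None of the earlier sets intersect F, but {s2} does.

2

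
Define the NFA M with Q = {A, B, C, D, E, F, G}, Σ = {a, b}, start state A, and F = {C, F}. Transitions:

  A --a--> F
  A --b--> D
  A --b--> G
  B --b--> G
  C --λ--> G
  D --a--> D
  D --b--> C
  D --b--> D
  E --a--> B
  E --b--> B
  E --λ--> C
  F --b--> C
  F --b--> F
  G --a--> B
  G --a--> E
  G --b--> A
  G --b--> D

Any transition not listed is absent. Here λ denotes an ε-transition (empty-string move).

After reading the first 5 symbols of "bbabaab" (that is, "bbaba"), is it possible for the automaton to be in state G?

Start in {A}.
Read 'b': A→{D, G}; now {D, G}.
Read 'b': D→{C, D}, G→{A, D}; union {A, C, D}; ε-closure = {A, C, D, G}.
Read 'a': A→{F}, C→∅, D→{D}, G→{B, E}; union {B, D, E, F}; ε-closure = {B, C, D, E, F, G}.
Read 'b': B→{G}, C→∅, D→{C, D}, E→{B}, F→{C, F}, G→{A, D}; now {A, B, C, D, F, G}.
Read 'a': A→{F}, B→∅, C→∅, D→{D}, F→∅, G→{B, E}; union {B, D, E, F}; ε-closure = {B, C, D, E, F, G}.
State G is in {B, C, D, E, F, G}.

Yes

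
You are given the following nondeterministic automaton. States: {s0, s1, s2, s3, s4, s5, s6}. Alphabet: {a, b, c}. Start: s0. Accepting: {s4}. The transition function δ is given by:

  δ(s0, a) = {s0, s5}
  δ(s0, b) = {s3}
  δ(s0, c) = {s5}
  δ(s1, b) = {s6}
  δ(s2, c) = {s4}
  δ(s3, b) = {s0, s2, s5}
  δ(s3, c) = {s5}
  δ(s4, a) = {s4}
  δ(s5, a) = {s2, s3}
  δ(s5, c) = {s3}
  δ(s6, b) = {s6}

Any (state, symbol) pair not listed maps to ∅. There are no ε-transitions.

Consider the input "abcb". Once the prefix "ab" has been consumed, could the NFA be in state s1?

Start in {s0}.
Read 'a': s0→{s0, s5}; now {s0, s5}.
Read 'b': s0→{s3}, s5→∅; now {s3}.
State s1 is not in {s3}.

No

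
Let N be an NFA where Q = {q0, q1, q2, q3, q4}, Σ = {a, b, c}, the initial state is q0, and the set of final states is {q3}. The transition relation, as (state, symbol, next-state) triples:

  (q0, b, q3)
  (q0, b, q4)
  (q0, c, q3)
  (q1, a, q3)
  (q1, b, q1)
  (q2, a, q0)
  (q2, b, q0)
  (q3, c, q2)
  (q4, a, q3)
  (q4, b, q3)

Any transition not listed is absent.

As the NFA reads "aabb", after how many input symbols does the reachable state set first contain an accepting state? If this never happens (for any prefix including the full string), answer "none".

Start in {q0}.
Read 'a': q0→∅; now ∅.
The set is empty and remains empty for the remaining 3 symbols.
No reachable set along the way intersects F.

none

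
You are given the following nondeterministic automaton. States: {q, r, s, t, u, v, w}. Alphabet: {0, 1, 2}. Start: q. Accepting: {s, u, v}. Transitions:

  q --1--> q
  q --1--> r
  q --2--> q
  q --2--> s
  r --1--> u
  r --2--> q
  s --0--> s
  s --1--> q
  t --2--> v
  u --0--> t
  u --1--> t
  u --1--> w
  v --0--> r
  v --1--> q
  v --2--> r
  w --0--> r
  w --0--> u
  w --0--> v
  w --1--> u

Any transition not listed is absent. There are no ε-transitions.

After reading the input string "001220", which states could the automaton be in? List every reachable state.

∅

Start in {q}.
Read '0': {q} → ∅.
The set is empty and remains empty for the remaining 5 symbols.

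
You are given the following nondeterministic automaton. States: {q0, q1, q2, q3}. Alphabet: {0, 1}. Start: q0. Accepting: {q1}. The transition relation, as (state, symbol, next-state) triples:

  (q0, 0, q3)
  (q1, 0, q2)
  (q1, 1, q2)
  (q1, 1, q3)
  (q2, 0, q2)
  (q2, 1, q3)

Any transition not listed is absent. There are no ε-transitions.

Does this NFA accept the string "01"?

Start in {q0}.
Read '0': q0→{q3}; now {q3}.
Read '1': q3→∅; now ∅.
The final set ∅ contains no accepting state.

No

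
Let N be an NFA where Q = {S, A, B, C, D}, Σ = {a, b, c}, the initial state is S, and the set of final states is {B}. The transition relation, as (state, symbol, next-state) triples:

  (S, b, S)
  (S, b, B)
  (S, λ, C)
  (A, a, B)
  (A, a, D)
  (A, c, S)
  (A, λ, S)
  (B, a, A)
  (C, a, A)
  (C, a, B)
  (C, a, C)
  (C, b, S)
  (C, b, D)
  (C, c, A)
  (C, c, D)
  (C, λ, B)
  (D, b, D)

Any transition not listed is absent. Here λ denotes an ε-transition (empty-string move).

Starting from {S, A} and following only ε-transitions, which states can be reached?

{S, A, B, C}

Begin with {S, A}.
ε-move S → C; add C.
ε-move C → B; add B.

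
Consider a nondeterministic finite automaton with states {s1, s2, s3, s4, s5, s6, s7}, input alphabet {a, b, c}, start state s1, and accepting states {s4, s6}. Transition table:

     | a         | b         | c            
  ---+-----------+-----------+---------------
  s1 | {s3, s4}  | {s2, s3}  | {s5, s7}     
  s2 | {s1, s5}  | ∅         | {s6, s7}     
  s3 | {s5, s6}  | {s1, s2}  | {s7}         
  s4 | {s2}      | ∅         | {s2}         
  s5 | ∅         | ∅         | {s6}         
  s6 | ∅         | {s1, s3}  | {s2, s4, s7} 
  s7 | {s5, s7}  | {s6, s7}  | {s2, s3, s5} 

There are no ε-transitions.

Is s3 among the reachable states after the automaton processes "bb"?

No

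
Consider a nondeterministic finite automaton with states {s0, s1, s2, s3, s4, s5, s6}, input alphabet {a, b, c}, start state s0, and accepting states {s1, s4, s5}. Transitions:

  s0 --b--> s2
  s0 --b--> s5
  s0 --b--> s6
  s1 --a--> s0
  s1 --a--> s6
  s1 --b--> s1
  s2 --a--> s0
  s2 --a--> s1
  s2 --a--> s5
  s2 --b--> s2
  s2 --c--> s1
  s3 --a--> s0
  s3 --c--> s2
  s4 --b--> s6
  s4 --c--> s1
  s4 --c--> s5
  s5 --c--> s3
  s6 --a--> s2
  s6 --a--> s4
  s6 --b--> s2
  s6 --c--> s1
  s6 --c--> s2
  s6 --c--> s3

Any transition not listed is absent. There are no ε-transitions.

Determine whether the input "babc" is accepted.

Start in {s0}.
Read 'b': {s0} → {s2, s5, s6}.
Read 'a': {s2, s5, s6} → {s0, s1, s2, s4, s5}.
Read 'b': {s0, s1, s2, s4, s5} → {s1, s2, s5, s6}.
Read 'c': {s1, s2, s5, s6} → {s1, s2, s3}.
The final set {s1, s2, s3} contains the accepting state s1.

Yes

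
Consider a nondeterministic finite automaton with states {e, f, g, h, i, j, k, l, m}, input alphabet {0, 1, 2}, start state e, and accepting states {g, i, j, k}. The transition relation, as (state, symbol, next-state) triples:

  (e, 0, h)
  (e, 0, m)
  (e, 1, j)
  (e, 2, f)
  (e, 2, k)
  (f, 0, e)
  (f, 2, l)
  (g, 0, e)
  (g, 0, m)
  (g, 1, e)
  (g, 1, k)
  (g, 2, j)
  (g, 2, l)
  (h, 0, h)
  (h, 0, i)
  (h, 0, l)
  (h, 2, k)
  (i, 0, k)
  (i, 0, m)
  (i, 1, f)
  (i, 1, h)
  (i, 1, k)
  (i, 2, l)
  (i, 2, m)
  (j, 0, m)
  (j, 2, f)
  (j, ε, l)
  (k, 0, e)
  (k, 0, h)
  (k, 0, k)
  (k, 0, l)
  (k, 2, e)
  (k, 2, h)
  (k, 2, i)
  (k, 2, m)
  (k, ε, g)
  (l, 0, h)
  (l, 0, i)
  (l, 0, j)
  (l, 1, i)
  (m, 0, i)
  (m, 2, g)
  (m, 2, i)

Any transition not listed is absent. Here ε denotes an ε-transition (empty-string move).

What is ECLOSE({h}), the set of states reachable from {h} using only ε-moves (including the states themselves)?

Begin with {h}.
No ε-moves leave this set, so the closure equals the set itself.

{h}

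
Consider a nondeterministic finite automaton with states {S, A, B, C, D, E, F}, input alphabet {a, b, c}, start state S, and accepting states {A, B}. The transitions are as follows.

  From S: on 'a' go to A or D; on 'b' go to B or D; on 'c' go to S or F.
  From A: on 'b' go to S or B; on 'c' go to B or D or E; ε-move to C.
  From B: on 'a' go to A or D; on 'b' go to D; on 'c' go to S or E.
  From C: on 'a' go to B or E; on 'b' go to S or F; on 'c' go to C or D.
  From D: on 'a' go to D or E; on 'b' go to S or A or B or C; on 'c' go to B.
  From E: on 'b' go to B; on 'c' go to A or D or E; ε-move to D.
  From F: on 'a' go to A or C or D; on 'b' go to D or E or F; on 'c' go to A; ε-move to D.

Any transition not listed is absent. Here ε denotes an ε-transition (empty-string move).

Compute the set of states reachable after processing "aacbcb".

Start in {S}.
Read 'a': {S} → {A, C, D}.
Read 'a': {A, C, D} → {B, D, E}.
Read 'c': {B, D, E} → {S, A, B, C, D, E}.
Read 'b': {S, A, B, C, D, E} → {S, A, B, C, D, F}.
Read 'c': {S, A, B, C, D, F} → {S, A, B, C, D, E, F}.
Read 'b': {S, A, B, C, D, E, F} → {S, A, B, C, D, E, F}.

{S, A, B, C, D, E, F}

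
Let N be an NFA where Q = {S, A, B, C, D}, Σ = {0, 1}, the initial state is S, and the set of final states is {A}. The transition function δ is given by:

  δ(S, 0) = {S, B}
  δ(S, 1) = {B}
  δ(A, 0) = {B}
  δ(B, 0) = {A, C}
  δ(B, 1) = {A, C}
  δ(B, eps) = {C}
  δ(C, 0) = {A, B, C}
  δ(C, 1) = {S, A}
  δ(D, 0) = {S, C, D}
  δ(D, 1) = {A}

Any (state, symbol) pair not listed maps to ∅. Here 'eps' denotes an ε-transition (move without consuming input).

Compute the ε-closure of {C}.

{C}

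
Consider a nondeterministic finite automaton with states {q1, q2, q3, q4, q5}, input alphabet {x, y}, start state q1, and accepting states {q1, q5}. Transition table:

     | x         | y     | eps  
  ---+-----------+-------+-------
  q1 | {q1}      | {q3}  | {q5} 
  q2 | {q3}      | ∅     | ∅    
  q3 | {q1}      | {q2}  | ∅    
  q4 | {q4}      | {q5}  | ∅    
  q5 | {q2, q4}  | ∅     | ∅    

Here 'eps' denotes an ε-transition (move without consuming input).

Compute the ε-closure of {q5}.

{q5}

Begin with {q5}.
No ε-moves leave this set, so the closure equals the set itself.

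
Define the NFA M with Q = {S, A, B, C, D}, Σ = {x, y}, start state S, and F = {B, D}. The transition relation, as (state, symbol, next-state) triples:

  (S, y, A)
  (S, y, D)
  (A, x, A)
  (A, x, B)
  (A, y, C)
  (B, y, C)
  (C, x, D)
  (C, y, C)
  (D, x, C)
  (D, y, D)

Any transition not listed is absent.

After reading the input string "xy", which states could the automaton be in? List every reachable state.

∅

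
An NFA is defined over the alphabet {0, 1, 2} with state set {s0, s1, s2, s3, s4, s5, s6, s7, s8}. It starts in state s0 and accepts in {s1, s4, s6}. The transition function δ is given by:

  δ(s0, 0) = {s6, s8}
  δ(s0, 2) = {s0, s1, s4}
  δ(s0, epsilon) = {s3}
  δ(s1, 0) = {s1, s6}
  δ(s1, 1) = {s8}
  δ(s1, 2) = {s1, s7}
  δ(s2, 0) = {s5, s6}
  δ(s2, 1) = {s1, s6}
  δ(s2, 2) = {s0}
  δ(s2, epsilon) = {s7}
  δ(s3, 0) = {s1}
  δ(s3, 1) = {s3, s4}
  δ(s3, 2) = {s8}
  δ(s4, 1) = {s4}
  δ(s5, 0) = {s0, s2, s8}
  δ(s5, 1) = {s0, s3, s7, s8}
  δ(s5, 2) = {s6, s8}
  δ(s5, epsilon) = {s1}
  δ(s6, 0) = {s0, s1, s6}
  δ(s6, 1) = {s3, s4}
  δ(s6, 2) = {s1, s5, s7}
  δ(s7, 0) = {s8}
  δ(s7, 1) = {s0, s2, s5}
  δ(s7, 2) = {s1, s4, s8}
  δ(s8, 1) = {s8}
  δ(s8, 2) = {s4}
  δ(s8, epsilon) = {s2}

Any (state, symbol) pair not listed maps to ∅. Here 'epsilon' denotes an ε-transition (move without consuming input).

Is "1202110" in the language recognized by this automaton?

Start: ε-closure({s0}) = {s0, s3}.
Read '1': s0→∅, s3→{s3, s4}; now {s3, s4}.
Read '2': s3→{s8}, s4→∅; union {s8}; ε-closure = {s2, s7, s8}.
Read '0': s2→{s5, s6}, s7→{s8}, s8→∅; union {s5, s6, s8}; ε-closure = {s1, s2, s5, s6, s7, s8}.
Read '2': s1→{s1, s7}, s2→{s0}, s5→{s6, s8}, s6→{s1, s5, s7}, s7→{s1, s4, s8}, s8→{s4}; union {s0, s1, s4, s5, s6, s7, s8}; ε-closure = {s0, s1, s2, s3, s4, s5, s6, s7, s8}.
Read '1': s0→∅, s1→{s8}, s2→{s1, s6}, s3→{s3, s4}, s4→{s4}, s5→{s0, s3, s7, s8}, s6→{s3, s4}, s7→{s0, s2, s5}, s8→{s8}; now {s0, s1, s2, s3, s4, s5, s6, s7, s8}.
Read '1': s0→∅, s1→{s8}, s2→{s1, s6}, s3→{s3, s4}, s4→{s4}, s5→{s0, s3, s7, s8}, s6→{s3, s4}, s7→{s0, s2, s5}, s8→{s8}; now {s0, s1, s2, s3, s4, s5, s6, s7, s8}.
Read '0': s0→{s6, s8}, s1→{s1, s6}, s2→{s5, s6}, s3→{s1}, s4→∅, s5→{s0, s2, s8}, s6→{s0, s1, s6}, s7→{s8}, s8→∅; union {s0, s1, s2, s5, s6, s8}; ε-closure = {s0, s1, s2, s3, s5, s6, s7, s8}.
The final set {s0, s1, s2, s3, s5, s6, s7, s8} contains the accepting states s1, s6.

Yes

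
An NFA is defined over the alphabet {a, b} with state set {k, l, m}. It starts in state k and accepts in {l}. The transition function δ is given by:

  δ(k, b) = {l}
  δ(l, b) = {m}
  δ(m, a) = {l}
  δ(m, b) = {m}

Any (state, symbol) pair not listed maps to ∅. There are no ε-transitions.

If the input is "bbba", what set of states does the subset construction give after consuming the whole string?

{l}

Start in {k}.
Read 'b': {k} → {l}.
Read 'b': {l} → {m}.
Read 'b': {m} → {m}.
Read 'a': {m} → {l}.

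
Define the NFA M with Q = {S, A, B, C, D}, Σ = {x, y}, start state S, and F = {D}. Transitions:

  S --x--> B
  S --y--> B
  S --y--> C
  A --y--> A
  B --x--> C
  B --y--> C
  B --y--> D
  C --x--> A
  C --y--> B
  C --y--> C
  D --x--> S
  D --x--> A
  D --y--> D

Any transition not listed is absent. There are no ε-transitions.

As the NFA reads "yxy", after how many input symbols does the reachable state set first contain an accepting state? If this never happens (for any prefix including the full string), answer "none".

Start in {S}.
Read 'y': {S} → {B, C}.
Read 'x': {B, C} → {A, C}.
Read 'y': {A, C} → {A, B, C}.
No reachable set along the way intersects F.

none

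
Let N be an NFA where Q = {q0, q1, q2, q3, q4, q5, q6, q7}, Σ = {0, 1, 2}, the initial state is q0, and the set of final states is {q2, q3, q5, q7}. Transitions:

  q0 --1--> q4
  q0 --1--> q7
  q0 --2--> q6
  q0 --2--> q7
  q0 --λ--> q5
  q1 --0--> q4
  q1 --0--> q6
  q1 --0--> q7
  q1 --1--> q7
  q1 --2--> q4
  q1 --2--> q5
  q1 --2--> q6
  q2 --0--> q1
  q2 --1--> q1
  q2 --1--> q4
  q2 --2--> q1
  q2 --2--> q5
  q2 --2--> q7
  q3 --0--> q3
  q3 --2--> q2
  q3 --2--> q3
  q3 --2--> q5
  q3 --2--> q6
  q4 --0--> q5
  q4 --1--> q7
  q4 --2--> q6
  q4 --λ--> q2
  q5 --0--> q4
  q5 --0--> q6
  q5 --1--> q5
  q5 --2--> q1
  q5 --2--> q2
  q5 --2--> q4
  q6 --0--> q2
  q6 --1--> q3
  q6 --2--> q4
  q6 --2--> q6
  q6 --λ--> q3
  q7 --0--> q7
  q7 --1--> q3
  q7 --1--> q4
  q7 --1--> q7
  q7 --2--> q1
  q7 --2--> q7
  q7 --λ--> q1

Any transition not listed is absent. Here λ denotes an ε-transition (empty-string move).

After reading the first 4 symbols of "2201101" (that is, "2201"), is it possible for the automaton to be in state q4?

Yes

Start: ε-closure({q0}) = {q0, q5}.
Read '2': q0→{q6, q7}, q5→{q1, q2, q4}; union {q1, q2, q4, q6, q7}; ε-closure = {q1, q2, q3, q4, q6, q7}.
Read '2': q1→{q4, q5, q6}, q2→{q1, q5, q7}, q3→{q2, q3, q5, q6}, q4→{q6}, q6→{q4, q6}, q7→{q1, q7}; now {q1, q2, q3, q4, q5, q6, q7}.
Read '0': q1→{q4, q6, q7}, q2→{q1}, q3→{q3}, q4→{q5}, q5→{q4, q6}, q6→{q2}, q7→{q7}; now {q1, q2, q3, q4, q5, q6, q7}.
Read '1': q1→{q7}, q2→{q1, q4}, q3→∅, q4→{q7}, q5→{q5}, q6→{q3}, q7→{q3, q4, q7}; union {q1, q3, q4, q5, q7}; ε-closure = {q1, q2, q3, q4, q5, q7}.
State q4 is in {q1, q2, q3, q4, q5, q7}.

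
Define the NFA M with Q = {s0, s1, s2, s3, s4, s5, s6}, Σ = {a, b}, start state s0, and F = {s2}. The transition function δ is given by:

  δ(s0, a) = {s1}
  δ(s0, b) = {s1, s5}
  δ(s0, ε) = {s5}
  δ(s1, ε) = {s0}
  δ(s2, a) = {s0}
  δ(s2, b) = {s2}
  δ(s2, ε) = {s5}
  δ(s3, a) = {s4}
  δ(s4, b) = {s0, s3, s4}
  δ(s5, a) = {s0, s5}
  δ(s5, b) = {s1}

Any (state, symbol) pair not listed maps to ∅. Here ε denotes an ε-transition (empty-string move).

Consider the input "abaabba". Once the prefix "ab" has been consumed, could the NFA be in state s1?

Yes

Start: ε-closure({s0}) = {s0, s5}.
Read 'a': {s0, s5} → {s0, s1, s5}.
Read 'b': {s0, s1, s5} → {s0, s1, s5}.
State s1 is in {s0, s1, s5}.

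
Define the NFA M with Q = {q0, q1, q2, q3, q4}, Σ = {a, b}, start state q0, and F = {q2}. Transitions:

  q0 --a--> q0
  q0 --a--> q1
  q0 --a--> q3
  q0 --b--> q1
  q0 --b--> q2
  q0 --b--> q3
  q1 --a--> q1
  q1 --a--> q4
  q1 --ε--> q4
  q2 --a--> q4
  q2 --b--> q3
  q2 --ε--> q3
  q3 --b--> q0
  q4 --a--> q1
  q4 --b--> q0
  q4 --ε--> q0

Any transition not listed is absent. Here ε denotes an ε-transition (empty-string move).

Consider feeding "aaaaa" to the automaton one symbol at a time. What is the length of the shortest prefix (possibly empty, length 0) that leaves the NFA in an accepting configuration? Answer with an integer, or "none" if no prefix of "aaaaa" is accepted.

none

Start in {q0}.
Read 'a': q0→{q0, q1, q3}; union {q0, q1, q3}; ε-closure = {q0, q1, q3, q4}.
Read 'a': q0→{q0, q1, q3}, q1→{q1, q4}, q3→∅, q4→{q1}; now {q0, q1, q3, q4}.
Read 'a': q0→{q0, q1, q3}, q1→{q1, q4}, q3→∅, q4→{q1}; now {q0, q1, q3, q4}.
Read 'a': q0→{q0, q1, q3}, q1→{q1, q4}, q3→∅, q4→{q1}; now {q0, q1, q3, q4}.
Read 'a': q0→{q0, q1, q3}, q1→{q1, q4}, q3→∅, q4→{q1}; now {q0, q1, q3, q4}.
No reachable set along the way intersects F.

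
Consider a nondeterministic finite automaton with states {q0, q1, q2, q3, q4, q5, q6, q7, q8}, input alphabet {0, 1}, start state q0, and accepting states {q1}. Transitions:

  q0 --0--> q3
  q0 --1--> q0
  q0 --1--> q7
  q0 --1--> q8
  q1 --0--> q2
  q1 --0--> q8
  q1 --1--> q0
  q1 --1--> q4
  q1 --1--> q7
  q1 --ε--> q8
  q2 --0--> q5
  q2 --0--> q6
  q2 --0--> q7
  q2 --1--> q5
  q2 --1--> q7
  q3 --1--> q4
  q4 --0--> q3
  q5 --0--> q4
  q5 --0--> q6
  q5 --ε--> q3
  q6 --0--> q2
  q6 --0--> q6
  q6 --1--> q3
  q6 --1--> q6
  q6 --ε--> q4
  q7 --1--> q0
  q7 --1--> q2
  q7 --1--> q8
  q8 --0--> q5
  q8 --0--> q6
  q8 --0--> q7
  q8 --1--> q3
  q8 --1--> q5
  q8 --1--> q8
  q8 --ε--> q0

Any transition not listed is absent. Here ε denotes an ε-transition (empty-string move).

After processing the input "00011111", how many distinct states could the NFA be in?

0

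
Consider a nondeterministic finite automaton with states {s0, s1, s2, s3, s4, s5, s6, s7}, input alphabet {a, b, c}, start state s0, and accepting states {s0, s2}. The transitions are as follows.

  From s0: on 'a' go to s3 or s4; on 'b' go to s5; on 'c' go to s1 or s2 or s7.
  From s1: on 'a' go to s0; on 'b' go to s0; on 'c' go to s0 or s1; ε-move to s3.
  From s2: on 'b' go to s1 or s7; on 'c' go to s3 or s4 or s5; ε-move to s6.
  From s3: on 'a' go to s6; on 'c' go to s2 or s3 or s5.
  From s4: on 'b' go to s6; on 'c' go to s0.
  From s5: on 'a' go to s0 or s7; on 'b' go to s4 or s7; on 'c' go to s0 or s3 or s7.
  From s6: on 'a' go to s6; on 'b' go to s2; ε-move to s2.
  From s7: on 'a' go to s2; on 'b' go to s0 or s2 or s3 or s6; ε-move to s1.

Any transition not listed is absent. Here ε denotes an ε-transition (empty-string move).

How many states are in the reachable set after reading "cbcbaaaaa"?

Start in {s0}.
Read 'c': s0→{s1, s2, s7}; union {s1, s2, s7}; ε-closure = {s1, s2, s3, s6, s7}.
Read 'b': s1→{s0}, s2→{s1, s7}, s3→∅, s6→{s2}, s7→{s0, s2, s3, s6}; now {s0, s1, s2, s3, s6, s7}.
Read 'c': s0→{s1, s2, s7}, s1→{s0, s1}, s2→{s3, s4, s5}, s3→{s2, s3, s5}, s6→∅, s7→∅; union {s0, s1, s2, s3, s4, s5, s7}; ε-closure = {s0, s1, s2, s3, s4, s5, s6, s7}.
Read 'b': s0→{s5}, s1→{s0}, s2→{s1, s7}, s3→∅, s4→{s6}, s5→{s4, s7}, s6→{s2}, s7→{s0, s2, s3, s6}; now {s0, s1, s2, s3, s4, s5, s6, s7}.
Read 'a': s0→{s3, s4}, s1→{s0}, s2→∅, s3→{s6}, s4→∅, s5→{s0, s7}, s6→{s6}, s7→{s2}; union {s0, s2, s3, s4, s6, s7}; ε-closure = {s0, s1, s2, s3, s4, s6, s7}.
Read 'a': s0→{s3, s4}, s1→{s0}, s2→∅, s3→{s6}, s4→∅, s6→{s6}, s7→{s2}; now {s0, s2, s3, s4, s6}.
Read 'a': s0→{s3, s4}, s2→∅, s3→{s6}, s4→∅, s6→{s6}; union {s3, s4, s6}; ε-closure = {s2, s3, s4, s6}.
Read 'a': s2→∅, s3→{s6}, s4→∅, s6→{s6}; union {s6}; ε-closure = {s2, s6}.
Read 'a': s2→∅, s6→{s6}; union {s6}; ε-closure = {s2, s6}.
That set has 2 states.

2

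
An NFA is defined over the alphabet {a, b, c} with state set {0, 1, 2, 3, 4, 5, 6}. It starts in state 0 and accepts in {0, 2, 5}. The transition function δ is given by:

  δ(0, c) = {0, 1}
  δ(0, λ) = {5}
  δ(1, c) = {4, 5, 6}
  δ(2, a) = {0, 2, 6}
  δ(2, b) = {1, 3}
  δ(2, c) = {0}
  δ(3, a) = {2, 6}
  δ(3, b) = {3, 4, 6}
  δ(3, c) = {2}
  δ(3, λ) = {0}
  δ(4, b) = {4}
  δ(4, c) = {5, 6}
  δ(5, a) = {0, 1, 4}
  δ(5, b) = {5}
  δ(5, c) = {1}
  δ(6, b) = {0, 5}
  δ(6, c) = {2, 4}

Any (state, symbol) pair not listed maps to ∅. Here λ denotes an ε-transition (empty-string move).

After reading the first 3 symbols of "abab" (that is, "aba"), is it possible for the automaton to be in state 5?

Yes

Start: ε-closure({0}) = {0, 5}.
Read 'a': 0→∅, 5→{0, 1, 4}; union {0, 1, 4}; ε-closure = {0, 1, 4, 5}.
Read 'b': 0→∅, 1→∅, 4→{4}, 5→{5}; now {4, 5}.
Read 'a': 4→∅, 5→{0, 1, 4}; union {0, 1, 4}; ε-closure = {0, 1, 4, 5}.
State 5 is in {0, 1, 4, 5}.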